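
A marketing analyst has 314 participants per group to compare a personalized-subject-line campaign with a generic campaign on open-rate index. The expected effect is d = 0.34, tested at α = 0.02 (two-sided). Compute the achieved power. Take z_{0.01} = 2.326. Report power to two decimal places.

power ≈ 0.97

For two equal groups, power = Φ(d·√(n/2) − z_{α/2}).
d·√(n/2) = 0.34 × √(314/2) = 0.34 × 12.530 = 4.260.
z_β = 4.260 − 2.326 = 1.934.
Power = Φ(1.934) = 0.973.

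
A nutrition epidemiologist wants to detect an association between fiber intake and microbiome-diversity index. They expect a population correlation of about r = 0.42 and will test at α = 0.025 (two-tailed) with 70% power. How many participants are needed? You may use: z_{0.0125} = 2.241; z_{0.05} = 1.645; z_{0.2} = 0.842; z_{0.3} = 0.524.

n = 42

Fisher's z: C = ½·ln((1+r)/(1−r)) = ½·ln(2.4483) = 0.4477.
n = ((z_{α/2} + z_β)/C)² + 3.
(2.241 + 0.524) / 0.4477 = 2.765 / 0.4477 = 6.176.
n = 6.176² + 3 = 38.14 + 3 = 41.1.
Round up.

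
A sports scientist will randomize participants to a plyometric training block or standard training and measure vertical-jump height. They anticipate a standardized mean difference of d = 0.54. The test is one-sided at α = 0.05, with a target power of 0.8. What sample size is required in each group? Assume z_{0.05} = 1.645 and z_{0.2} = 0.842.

n = 43 per group

For two independent groups with equal n: n = 2·((z_{α} + z_β) / d)².
z_{α} + z_β = 1.645 + 0.842 = 2.487.
n = 2 × (2.487 / 0.54)² = 2 × 4.606² = 2 × 21.21 = 42.4.
Round up to the next whole participant.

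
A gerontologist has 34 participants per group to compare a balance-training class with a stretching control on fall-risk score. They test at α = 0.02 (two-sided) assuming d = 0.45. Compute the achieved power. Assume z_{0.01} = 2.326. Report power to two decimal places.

power ≈ 0.32

For two equal groups, power = Φ(d·√(n/2) − z_{α/2}).
d·√(n/2) = 0.45 × √(34/2) = 0.45 × 4.123 = 1.855.
z_β = 1.855 − 2.326 = -0.471.
Power = Φ(-0.471) = 0.319.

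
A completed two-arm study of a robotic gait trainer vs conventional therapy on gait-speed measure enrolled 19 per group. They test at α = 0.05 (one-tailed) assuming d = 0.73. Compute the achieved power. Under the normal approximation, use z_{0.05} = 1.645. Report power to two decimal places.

power ≈ 0.73

For two equal groups, power = Φ(d·√(n/2) − z_{α}).
d·√(n/2) = 0.73 × √(19/2) = 0.73 × 3.082 = 2.250.
z_β = 2.250 − 1.645 = 0.605.
Power = Φ(0.605) = 0.727.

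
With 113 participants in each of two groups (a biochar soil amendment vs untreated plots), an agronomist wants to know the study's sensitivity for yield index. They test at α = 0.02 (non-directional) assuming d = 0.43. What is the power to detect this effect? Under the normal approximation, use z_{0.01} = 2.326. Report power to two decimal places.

For two equal groups, power = Φ(d·√(n/2) − z_{α/2}).
d·√(n/2) = 0.43 × √(113/2) = 0.43 × 7.517 = 3.232.
z_β = 3.232 − 2.326 = 0.906.
Power = Φ(0.906) = 0.818.

power ≈ 0.82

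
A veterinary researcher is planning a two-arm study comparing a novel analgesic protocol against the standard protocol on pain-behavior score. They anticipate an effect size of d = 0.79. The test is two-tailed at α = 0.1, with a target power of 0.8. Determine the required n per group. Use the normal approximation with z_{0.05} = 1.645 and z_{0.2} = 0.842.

n = 20 per group

For two independent groups with equal n: n = 2·((z_{α/2} + z_β) / d)².
z_{α/2} + z_β = 1.645 + 0.842 = 2.487.
n = 2 × (2.487 / 0.79)² = 2 × 3.148² = 2 × 9.91 = 19.8.
Round up to the next whole participant.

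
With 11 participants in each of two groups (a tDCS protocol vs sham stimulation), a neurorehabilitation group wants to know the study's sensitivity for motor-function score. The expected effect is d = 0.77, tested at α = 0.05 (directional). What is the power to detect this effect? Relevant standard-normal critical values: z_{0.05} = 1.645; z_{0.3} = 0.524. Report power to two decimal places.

power ≈ 0.56

For two equal groups, power = Φ(d·√(n/2) − z_{α}).
d·√(n/2) = 0.77 × √(11/2) = 0.77 × 2.345 = 1.806.
z_β = 1.806 − 1.645 = 0.161.
Power = Φ(0.161) = 0.564.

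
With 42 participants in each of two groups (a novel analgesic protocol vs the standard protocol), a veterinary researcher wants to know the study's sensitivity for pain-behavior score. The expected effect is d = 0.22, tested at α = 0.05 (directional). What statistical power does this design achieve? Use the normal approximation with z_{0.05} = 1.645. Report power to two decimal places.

For two equal groups, power = Φ(d·√(n/2) − z_{α}).
d·√(n/2) = 0.22 × √(42/2) = 0.22 × 4.583 = 1.008.
z_β = 1.008 − 1.645 = -0.637.
Power = Φ(-0.637) = 0.262.

power ≈ 0.26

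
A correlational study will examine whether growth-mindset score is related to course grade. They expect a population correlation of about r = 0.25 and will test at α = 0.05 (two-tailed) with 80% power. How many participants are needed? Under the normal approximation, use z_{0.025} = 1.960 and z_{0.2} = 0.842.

n = 124

Fisher's z: C = ½·ln((1+r)/(1−r)) = ½·ln(1.6667) = 0.2554.
n = ((z_{α/2} + z_β)/C)² + 3.
(1.960 + 0.842) / 0.2554 = 2.802 / 0.2554 = 10.971.
n = 10.971² + 3 = 120.36 + 3 = 123.4.
Round up.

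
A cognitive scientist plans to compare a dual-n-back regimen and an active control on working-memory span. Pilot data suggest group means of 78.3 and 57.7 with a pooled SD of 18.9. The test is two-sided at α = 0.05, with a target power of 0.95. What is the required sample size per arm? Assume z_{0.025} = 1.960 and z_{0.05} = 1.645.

Cohen's d = |M₁ − M₂| / SD_pooled = |78.3 − 57.7| / 18.9 = 20.6 / 18.9 = 1.090.
For two independent groups with equal n: n = 2·((z_{α/2} + z_β) / d)².
z_{α/2} + z_β = 1.960 + 1.645 = 3.605.
n = 2 × (3.605 / 1.090)² = 2 × 3.307² = 2 × 10.94 = 21.9.
Round up to the next whole participant.

n = 22 per group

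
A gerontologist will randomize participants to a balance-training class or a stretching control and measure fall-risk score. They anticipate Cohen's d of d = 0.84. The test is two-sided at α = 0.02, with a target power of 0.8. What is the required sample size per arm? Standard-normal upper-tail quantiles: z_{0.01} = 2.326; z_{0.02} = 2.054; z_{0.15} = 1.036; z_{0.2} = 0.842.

n = 29 per group

For two independent groups with equal n: n = 2·((z_{α/2} + z_β) / d)².
z_{α/2} + z_β = 2.326 + 0.842 = 3.168.
n = 2 × (3.168 / 0.84)² = 2 × 3.771² = 2 × 14.22 = 28.4.
Round up to the next whole participant.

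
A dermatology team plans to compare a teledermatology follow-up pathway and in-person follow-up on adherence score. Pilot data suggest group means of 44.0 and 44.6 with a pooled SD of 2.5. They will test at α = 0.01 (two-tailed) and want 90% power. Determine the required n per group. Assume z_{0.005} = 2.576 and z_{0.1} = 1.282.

Cohen's d = |M₁ − M₂| / SD_pooled = |44.0 − 44.6| / 2.5 = 0.6 / 2.5 = 0.240.
For two independent groups with equal n: n = 2·((z_{α/2} + z_β) / d)².
z_{α/2} + z_β = 2.576 + 1.282 = 3.858.
n = 2 × (3.858 / 0.240)² = 2 × 16.075² = 2 × 258.41 = 516.8.
Round up to the next whole participant.

n = 517 per group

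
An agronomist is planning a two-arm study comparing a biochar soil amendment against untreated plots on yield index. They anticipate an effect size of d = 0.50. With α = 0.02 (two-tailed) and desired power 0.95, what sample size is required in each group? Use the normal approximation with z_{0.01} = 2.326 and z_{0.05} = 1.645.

For two independent groups with equal n: n = 2·((z_{α/2} + z_β) / d)².
z_{α/2} + z_β = 2.326 + 1.645 = 3.971.
n = 2 × (3.971 / 0.50)² = 2 × 7.942² = 2 × 63.08 = 126.2.
Round up to the next whole participant.

n = 127 per group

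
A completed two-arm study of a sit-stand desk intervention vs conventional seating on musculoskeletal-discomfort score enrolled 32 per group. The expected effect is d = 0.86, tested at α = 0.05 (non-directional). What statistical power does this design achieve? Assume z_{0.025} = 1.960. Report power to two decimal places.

power ≈ 0.93

For two equal groups, power = Φ(d·√(n/2) − z_{α/2}).
d·√(n/2) = 0.86 × √(32/2) = 0.86 × 4.000 = 3.440.
z_β = 3.440 − 1.960 = 1.480.
Power = Φ(1.480) = 0.931.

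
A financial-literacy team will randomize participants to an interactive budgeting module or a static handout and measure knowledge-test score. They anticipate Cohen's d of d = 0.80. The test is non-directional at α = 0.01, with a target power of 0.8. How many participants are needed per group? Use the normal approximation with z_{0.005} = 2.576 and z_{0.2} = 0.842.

n = 37 per group

For two independent groups with equal n: n = 2·((z_{α/2} + z_β) / d)².
z_{α/2} + z_β = 2.576 + 0.842 = 3.418.
n = 2 × (3.418 / 0.80)² = 2 × 4.272² = 2 × 18.25 = 36.5.
Round up to the next whole participant.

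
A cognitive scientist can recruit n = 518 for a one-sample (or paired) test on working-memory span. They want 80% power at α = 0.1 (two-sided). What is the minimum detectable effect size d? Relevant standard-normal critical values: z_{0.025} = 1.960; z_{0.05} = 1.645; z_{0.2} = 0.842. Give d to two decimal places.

d_min ≈ 0.11

For a single sample (or paired design) of n = 518: d_min = (z_{α/2} + z_β)/√n.
z-sum = 1.645 + 0.842 = 2.487.
d_min = 2.487 / √518 = 2.487 / 22.760 = 0.109.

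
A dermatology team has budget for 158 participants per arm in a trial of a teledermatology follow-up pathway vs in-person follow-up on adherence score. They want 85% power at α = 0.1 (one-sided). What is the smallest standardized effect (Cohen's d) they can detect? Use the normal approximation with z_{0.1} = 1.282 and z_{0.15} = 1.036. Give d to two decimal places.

d_min ≈ 0.26

For two independent groups of n = 158 each: d_min = (z_{α} + z_β)·√(2/n).
z-sum = 1.282 + 1.036 = 2.318.
d_min = 2.318 × √(2/158) = 2.318 × 0.1125 = 0.261.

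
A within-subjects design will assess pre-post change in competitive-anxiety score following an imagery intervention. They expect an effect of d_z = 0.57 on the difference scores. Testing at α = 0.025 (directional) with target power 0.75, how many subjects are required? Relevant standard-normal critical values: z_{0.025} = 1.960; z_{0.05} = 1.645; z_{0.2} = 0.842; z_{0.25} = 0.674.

For a paired (one-sample on differences) test: n = ((z_{α} + z_β) / d)².
z_{α} + z_β = 1.960 + 0.674 = 2.634.
n = (2.634 / 0.57)² = 4.621² = 21.35.
Round up.

n = 22 pairs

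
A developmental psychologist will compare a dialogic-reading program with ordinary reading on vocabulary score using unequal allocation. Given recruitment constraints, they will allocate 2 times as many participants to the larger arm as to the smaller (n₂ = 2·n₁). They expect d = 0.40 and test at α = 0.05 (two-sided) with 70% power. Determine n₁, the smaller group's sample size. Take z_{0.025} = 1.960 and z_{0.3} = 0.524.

With allocation ratio k = n₂/n₁ = 2, Var(x̄₁−x̄₂) = σ²(1/n₁ + 1/(k·n₁)) = σ²·(k+1)/(k·n₁).
So n₁ = (1 + 1/k)·((z_{α/2} + z_β)/d)² = 1.500 × (2.484/0.40)².
n₁ = 1.500 × 38.56 = 57.8.
Round up: n₁ = 58, giving n₂ = 2 × 58 = 116.

n₁ = 58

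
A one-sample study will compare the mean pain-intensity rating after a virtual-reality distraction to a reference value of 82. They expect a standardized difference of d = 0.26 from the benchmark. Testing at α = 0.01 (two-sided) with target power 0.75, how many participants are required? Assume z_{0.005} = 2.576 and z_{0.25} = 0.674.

n = 157

For a one-sample test: n = ((z_{α/2} + z_β) / d)².
z_{α/2} + z_β = 2.576 + 0.674 = 3.250.
n = (3.250 / 0.26)² = 12.500² = 156.25.
Round up.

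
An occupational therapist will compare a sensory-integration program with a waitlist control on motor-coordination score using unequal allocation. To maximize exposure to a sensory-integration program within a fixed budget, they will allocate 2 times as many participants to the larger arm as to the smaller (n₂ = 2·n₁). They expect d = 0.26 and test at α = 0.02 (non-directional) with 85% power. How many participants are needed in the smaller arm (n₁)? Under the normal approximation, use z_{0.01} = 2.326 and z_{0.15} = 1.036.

With allocation ratio k = n₂/n₁ = 2, Var(x̄₁−x̄₂) = σ²(1/n₁ + 1/(k·n₁)) = σ²·(k+1)/(k·n₁).
So n₁ = (1 + 1/k)·((z_{α/2} + z_β)/d)² = 1.500 × (3.362/0.26)².
n₁ = 1.500 × 167.20 = 250.8.
Round up: n₁ = 251, giving n₂ = 2 × 251 = 502.

n₁ = 251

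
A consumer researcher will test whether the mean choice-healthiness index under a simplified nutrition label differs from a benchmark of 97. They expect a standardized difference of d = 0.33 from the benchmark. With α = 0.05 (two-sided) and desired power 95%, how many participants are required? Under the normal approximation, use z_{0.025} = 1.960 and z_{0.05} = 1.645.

n = 120

For a one-sample test: n = ((z_{α/2} + z_β) / d)².
z_{α/2} + z_β = 1.960 + 1.645 = 3.605.
n = (3.605 / 0.33)² = 10.924² = 119.34.
Round up.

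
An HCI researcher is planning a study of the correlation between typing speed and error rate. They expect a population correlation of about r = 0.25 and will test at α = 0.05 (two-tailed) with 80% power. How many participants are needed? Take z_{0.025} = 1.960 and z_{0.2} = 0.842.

Fisher's z: C = ½·ln((1+r)/(1−r)) = ½·ln(1.6667) = 0.2554.
n = ((z_{α/2} + z_β)/C)² + 3.
(1.960 + 0.842) / 0.2554 = 2.802 / 0.2554 = 10.971.
n = 10.971² + 3 = 120.36 + 3 = 123.4.
Round up.

n = 124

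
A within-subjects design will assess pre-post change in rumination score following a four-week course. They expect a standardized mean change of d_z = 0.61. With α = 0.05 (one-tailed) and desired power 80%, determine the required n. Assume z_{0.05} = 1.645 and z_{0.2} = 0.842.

For a paired (one-sample on differences) test: n = ((z_{α} + z_β) / d)².
z_{α} + z_β = 1.645 + 0.842 = 2.487.
n = (2.487 / 0.61)² = 4.077² = 16.62.
Round up.

n = 17 pairs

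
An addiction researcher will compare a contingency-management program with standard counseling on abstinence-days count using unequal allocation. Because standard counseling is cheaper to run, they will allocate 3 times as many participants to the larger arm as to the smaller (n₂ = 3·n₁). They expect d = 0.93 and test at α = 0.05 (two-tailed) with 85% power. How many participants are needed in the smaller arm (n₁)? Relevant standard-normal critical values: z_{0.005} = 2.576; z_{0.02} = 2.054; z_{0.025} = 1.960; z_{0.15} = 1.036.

With allocation ratio k = n₂/n₁ = 3, Var(x̄₁−x̄₂) = σ²(1/n₁ + 1/(k·n₁)) = σ²·(k+1)/(k·n₁).
So n₁ = (1 + 1/k)·((z_{α/2} + z_β)/d)² = 1.333 × (2.996/0.93)².
n₁ = 1.333 × 10.38 = 13.8.
Round up: n₁ = 14, giving n₂ = 3 × 14 = 42.

n₁ = 14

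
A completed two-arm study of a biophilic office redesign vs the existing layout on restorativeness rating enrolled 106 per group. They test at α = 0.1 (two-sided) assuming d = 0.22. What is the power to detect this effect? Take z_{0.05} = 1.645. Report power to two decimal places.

power ≈ 0.48

For two equal groups, power = Φ(d·√(n/2) − z_{α/2}).
d·√(n/2) = 0.22 × √(106/2) = 0.22 × 7.280 = 1.602.
z_β = 1.602 − 1.645 = -0.043.
Power = Φ(-0.043) = 0.483.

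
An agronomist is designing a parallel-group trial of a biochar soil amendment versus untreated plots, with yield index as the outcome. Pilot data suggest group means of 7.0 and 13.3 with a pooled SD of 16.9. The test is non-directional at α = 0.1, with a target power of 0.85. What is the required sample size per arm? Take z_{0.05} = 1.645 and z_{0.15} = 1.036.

n = 104 per group

Cohen's d = |M₁ − M₂| / SD_pooled = |7.0 − 13.3| / 16.9 = 6.3 / 16.9 = 0.373.
For two independent groups with equal n: n = 2·((z_{α/2} + z_β) / d)².
z_{α/2} + z_β = 1.645 + 1.036 = 2.681.
n = 2 × (2.681 / 0.373)² = 2 × 7.188² = 2 × 51.66 = 103.3.
Round up to the next whole participant.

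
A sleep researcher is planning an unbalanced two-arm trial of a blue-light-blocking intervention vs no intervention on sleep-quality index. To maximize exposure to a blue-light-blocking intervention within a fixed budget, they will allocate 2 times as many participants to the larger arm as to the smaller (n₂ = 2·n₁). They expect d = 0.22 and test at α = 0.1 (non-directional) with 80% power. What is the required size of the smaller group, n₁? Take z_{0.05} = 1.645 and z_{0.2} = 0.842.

With allocation ratio k = n₂/n₁ = 2, Var(x̄₁−x̄₂) = σ²(1/n₁ + 1/(k·n₁)) = σ²·(k+1)/(k·n₁).
So n₁ = (1 + 1/k)·((z_{α/2} + z_β)/d)² = 1.500 × (2.487/0.22)².
n₁ = 1.500 × 127.79 = 191.7.
Round up: n₁ = 192, giving n₂ = 2 × 192 = 384.

n₁ = 192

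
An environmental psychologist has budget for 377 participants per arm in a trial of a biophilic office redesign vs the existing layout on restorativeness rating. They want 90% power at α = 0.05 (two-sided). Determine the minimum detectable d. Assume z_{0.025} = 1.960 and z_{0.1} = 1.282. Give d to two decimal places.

For two independent groups of n = 377 each: d_min = (z_{α/2} + z_β)·√(2/n).
z-sum = 1.960 + 1.282 = 3.242.
d_min = 3.242 × √(2/377) = 3.242 × 0.0728 = 0.236.

d_min ≈ 0.24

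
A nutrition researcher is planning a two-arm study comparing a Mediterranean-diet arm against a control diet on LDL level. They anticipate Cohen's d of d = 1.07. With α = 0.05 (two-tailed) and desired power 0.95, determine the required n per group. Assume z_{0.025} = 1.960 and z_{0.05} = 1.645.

n = 23 per group

For two independent groups with equal n: n = 2·((z_{α/2} + z_β) / d)².
z_{α/2} + z_β = 1.960 + 1.645 = 3.605.
n = 2 × (3.605 / 1.07)² = 2 × 3.369² = 2 × 11.35 = 22.7.
Round up to the next whole participant.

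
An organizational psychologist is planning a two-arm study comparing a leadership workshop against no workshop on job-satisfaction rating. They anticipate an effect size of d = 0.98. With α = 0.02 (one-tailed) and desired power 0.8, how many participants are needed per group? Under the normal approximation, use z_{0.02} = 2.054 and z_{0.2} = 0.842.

n = 18 per group

For two independent groups with equal n: n = 2·((z_{α} + z_β) / d)².
z_{α} + z_β = 2.054 + 0.842 = 2.896.
n = 2 × (2.896 / 0.98)² = 2 × 2.955² = 2 × 8.73 = 17.5.
Round up to the next whole participant.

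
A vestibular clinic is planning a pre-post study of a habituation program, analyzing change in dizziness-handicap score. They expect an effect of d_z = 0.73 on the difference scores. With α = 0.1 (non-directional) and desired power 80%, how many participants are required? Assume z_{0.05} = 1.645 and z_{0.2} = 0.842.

For a paired (one-sample on differences) test: n = ((z_{α/2} + z_β) / d)².
z_{α/2} + z_β = 1.645 + 0.842 = 2.487.
n = (2.487 / 0.73)² = 3.407² = 11.61.
Round up.

n = 12 pairs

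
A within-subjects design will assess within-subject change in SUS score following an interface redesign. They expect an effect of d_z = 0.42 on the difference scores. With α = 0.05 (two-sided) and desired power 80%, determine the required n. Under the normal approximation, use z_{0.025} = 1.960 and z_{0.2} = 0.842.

n = 45 pairs

For a paired (one-sample on differences) test: n = ((z_{α/2} + z_β) / d)².
z_{α/2} + z_β = 1.960 + 0.842 = 2.802.
n = (2.802 / 0.42)² = 6.671² = 44.51.
Round up.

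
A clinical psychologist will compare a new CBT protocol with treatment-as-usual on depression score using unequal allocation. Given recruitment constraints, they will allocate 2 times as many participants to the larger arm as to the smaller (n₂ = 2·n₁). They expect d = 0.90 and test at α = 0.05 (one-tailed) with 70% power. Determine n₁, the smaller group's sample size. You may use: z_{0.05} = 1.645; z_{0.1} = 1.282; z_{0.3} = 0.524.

With allocation ratio k = n₂/n₁ = 2, Var(x̄₁−x̄₂) = σ²(1/n₁ + 1/(k·n₁)) = σ²·(k+1)/(k·n₁).
So n₁ = (1 + 1/k)·((z_{α} + z_β)/d)² = 1.500 × (2.169/0.90)².
n₁ = 1.500 × 5.81 = 8.7.
Round up: n₁ = 9, giving n₂ = 2 × 9 = 18.

n₁ = 9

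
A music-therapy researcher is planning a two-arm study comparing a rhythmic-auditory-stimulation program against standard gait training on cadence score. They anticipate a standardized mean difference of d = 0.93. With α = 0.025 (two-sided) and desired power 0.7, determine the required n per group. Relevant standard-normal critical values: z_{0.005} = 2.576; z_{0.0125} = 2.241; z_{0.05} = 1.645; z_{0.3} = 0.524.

For two independent groups with equal n: n = 2·((z_{α/2} + z_β) / d)².
z_{α/2} + z_β = 2.241 + 0.524 = 2.765.
n = 2 × (2.765 / 0.93)² = 2 × 2.973² = 2 × 8.84 = 17.7.
Round up to the next whole participant.

n = 18 per group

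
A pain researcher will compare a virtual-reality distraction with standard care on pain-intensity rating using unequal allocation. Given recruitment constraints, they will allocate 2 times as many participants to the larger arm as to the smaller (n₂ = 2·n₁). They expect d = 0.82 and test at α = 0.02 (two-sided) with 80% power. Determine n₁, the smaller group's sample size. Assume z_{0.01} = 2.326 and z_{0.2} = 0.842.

With allocation ratio k = n₂/n₁ = 2, Var(x̄₁−x̄₂) = σ²(1/n₁ + 1/(k·n₁)) = σ²·(k+1)/(k·n₁).
So n₁ = (1 + 1/k)·((z_{α/2} + z_β)/d)² = 1.500 × (3.168/0.82)².
n₁ = 1.500 × 14.93 = 22.4.
Round up: n₁ = 23, giving n₂ = 2 × 23 = 46.

n₁ = 23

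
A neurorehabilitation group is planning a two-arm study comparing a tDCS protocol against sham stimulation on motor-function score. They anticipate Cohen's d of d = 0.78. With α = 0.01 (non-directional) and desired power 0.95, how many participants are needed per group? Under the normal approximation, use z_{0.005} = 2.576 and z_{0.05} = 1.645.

For two independent groups with equal n: n = 2·((z_{α/2} + z_β) / d)².
z_{α/2} + z_β = 2.576 + 1.645 = 4.221.
n = 2 × (4.221 / 0.78)² = 2 × 5.412² = 2 × 29.28 = 58.6.
Round up to the next whole participant.

n = 59 per group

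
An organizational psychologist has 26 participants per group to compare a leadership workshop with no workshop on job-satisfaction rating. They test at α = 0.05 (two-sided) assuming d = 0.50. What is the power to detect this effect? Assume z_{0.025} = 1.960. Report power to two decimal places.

power ≈ 0.44

For two equal groups, power = Φ(d·√(n/2) − z_{α/2}).
d·√(n/2) = 0.50 × √(26/2) = 0.50 × 3.606 = 1.803.
z_β = 1.803 − 1.960 = -0.157.
Power = Φ(-0.157) = 0.438.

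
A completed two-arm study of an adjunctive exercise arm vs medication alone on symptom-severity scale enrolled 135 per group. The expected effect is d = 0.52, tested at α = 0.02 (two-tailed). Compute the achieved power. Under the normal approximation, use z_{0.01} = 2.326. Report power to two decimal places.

For two equal groups, power = Φ(d·√(n/2) − z_{α/2}).
d·√(n/2) = 0.52 × √(135/2) = 0.52 × 8.216 = 4.272.
z_β = 4.272 − 2.326 = 1.946.
Power = Φ(1.946) = 0.974.

power ≈ 0.97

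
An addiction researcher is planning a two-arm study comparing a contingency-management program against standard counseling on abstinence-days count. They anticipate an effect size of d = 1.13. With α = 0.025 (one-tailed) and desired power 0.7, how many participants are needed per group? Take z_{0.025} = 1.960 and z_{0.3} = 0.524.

For two independent groups with equal n: n = 2·((z_{α} + z_β) / d)².
z_{α} + z_β = 1.960 + 0.524 = 2.484.
n = 2 × (2.484 / 1.13)² = 2 × 2.198² = 2 × 4.83 = 9.7.
Round up to the next whole participant.

n = 10 per group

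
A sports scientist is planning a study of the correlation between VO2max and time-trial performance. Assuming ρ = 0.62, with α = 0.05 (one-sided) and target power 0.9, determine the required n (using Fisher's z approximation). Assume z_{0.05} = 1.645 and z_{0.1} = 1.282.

n = 20

Fisher's z: C = ½·ln((1+r)/(1−r)) = ½·ln(4.2632) = 0.7250.
n = ((z_{α} + z_β)/C)² + 3.
(1.645 + 1.282) / 0.7250 = 2.927 / 0.7250 = 4.037.
n = 4.037² + 3 = 16.30 + 3 = 19.3.
Round up.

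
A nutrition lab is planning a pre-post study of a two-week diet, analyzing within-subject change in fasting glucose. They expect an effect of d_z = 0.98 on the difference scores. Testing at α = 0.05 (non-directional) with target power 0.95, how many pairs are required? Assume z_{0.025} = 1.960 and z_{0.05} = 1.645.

For a paired (one-sample on differences) test: n = ((z_{α/2} + z_β) / d)².
z_{α/2} + z_β = 1.960 + 1.645 = 3.605.
n = (3.605 / 0.98)² = 3.679² = 13.53.
Round up.

n = 14 pairs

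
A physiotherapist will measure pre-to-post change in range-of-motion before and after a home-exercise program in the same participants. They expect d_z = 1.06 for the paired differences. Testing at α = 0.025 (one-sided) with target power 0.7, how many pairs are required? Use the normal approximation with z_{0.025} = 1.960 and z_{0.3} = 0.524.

For a paired (one-sample on differences) test: n = ((z_{α} + z_β) / d)².
z_{α} + z_β = 1.960 + 0.524 = 2.484.
n = (2.484 / 1.06)² = 2.343² = 5.49.
Round up.

n = 6 pairs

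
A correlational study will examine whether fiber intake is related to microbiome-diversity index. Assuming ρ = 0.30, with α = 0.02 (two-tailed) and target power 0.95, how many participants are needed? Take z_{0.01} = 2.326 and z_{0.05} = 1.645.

Fisher's z: C = ½·ln((1+r)/(1−r)) = ½·ln(1.8571) = 0.3095.
n = ((z_{α/2} + z_β)/C)² + 3.
(2.326 + 1.645) / 0.3095 = 3.971 / 0.3095 = 12.830.
n = 12.830² + 3 = 164.62 + 3 = 167.6.
Round up.

n = 168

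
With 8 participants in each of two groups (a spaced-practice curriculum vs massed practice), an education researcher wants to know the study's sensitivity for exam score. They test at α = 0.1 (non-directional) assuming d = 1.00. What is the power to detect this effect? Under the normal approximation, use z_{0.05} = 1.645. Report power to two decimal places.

For two equal groups, power = Φ(d·√(n/2) − z_{α/2}).
d·√(n/2) = 1.00 × √(8/2) = 1.00 × 2.000 = 2.000.
z_β = 2.000 − 1.645 = 0.355.
Power = Φ(0.355) = 0.639.

power ≈ 0.64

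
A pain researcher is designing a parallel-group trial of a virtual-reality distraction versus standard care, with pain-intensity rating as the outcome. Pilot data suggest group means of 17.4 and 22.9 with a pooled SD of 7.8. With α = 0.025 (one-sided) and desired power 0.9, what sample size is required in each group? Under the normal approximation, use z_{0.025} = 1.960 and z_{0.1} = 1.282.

n = 43 per group

Cohen's d = |M₁ − M₂| / SD_pooled = |17.4 − 22.9| / 7.8 = 5.5 / 7.8 = 0.705.
For two independent groups with equal n: n = 2·((z_{α} + z_β) / d)².
z_{α} + z_β = 1.960 + 1.282 = 3.242.
n = 2 × (3.242 / 0.705)² = 2 × 4.599² = 2 × 21.15 = 42.3.
Round up to the next whole participant.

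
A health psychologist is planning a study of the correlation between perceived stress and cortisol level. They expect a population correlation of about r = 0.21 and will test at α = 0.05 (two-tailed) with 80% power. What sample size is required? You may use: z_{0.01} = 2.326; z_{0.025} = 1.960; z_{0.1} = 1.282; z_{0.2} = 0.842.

n = 176

Fisher's z: C = ½·ln((1+r)/(1−r)) = ½·ln(1.5316) = 0.2132.
n = ((z_{α/2} + z_β)/C)² + 3.
(1.960 + 0.842) / 0.2132 = 2.802 / 0.2132 = 13.143.
n = 13.143² + 3 = 172.73 + 3 = 175.7.
Round up.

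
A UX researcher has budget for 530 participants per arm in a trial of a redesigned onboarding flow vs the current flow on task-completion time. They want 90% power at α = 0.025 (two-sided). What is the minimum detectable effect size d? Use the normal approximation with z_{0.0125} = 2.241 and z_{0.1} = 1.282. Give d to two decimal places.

d_min ≈ 0.22

For two independent groups of n = 530 each: d_min = (z_{α/2} + z_β)·√(2/n).
z-sum = 2.241 + 1.282 = 3.523.
d_min = 3.523 × √(2/530) = 3.523 × 0.0614 = 0.216.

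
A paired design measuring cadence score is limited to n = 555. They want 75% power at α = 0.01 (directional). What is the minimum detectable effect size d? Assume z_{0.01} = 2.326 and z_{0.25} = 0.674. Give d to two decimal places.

For a single sample (or paired design) of n = 555: d_min = (z_{α} + z_β)/√n.
z-sum = 2.326 + 0.674 = 3.000.
d_min = 3.000 / √555 = 3.000 / 23.558 = 0.127.

d_min ≈ 0.13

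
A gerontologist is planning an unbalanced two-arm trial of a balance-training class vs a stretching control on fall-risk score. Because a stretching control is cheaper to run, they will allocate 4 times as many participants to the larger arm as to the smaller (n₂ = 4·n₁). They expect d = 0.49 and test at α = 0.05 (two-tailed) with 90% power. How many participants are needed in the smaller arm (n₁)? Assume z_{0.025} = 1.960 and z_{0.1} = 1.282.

With allocation ratio k = n₂/n₁ = 4, Var(x̄₁−x̄₂) = σ²(1/n₁ + 1/(k·n₁)) = σ²·(k+1)/(k·n₁).
So n₁ = (1 + 1/k)·((z_{α/2} + z_β)/d)² = 1.250 × (3.242/0.49)².
n₁ = 1.250 × 43.78 = 54.7.
Round up: n₁ = 55, giving n₂ = 4 × 55 = 220.

n₁ = 55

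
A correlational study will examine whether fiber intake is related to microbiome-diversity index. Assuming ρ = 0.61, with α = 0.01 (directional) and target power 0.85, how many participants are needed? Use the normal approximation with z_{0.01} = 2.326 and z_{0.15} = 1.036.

Fisher's z: C = ½·ln((1+r)/(1−r)) = ½·ln(4.1282) = 0.7089.
n = ((z_{α} + z_β)/C)² + 3.
(2.326 + 1.036) / 0.7089 = 3.362 / 0.7089 = 4.743.
n = 4.743² + 3 = 22.49 + 3 = 25.5.
Round up.

n = 26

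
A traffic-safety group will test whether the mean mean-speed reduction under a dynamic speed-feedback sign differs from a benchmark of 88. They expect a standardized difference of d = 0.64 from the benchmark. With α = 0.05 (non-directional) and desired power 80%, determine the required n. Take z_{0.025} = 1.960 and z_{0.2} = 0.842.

n = 20

For a one-sample test: n = ((z_{α/2} + z_β) / d)².
z_{α/2} + z_β = 1.960 + 0.842 = 2.802.
n = (2.802 / 0.64)² = 4.378² = 19.17.
Round up.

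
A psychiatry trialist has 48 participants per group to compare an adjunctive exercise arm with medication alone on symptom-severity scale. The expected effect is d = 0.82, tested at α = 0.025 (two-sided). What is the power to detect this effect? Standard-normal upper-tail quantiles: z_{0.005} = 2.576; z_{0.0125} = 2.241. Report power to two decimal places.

power ≈ 0.96

For two equal groups, power = Φ(d·√(n/2) − z_{α/2}).
d·√(n/2) = 0.82 × √(48/2) = 0.82 × 4.899 = 4.017.
z_β = 4.017 − 2.241 = 1.776.
Power = Φ(1.776) = 0.962.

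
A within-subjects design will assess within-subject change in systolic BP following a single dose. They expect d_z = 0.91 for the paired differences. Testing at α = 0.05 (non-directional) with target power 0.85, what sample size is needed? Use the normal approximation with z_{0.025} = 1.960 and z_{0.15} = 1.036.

n = 11 pairs

For a paired (one-sample on differences) test: n = ((z_{α/2} + z_β) / d)².
z_{α/2} + z_β = 1.960 + 1.036 = 2.996.
n = (2.996 / 0.91)² = 3.292² = 10.84.
Round up.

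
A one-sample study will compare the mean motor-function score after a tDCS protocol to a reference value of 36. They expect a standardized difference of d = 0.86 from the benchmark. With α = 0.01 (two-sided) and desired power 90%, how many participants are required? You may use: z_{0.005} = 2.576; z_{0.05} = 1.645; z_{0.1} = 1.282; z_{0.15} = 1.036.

For a one-sample test: n = ((z_{α/2} + z_β) / d)².
z_{α/2} + z_β = 2.576 + 1.282 = 3.858.
n = (3.858 / 0.86)² = 4.486² = 20.12.
Round up.

n = 21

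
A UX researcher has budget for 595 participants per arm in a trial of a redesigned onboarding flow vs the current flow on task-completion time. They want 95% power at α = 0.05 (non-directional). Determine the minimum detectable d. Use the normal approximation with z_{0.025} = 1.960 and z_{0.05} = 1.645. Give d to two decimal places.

d_min ≈ 0.21

For two independent groups of n = 595 each: d_min = (z_{α/2} + z_β)·√(2/n).
z-sum = 1.960 + 1.645 = 3.605.
d_min = 3.605 × √(2/595) = 3.605 × 0.0580 = 0.209.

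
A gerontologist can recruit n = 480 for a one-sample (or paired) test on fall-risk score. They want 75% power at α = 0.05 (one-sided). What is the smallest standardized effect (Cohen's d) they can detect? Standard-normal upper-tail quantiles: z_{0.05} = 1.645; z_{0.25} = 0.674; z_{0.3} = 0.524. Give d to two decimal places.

For a single sample (or paired design) of n = 480: d_min = (z_{α} + z_β)/√n.
z-sum = 1.645 + 0.674 = 2.319.
d_min = 2.319 / √480 = 2.319 / 21.909 = 0.106.

d_min ≈ 0.11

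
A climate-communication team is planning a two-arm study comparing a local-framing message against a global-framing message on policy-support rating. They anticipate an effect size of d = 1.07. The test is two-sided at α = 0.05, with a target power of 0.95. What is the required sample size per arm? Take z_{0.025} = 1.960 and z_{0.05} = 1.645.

For two independent groups with equal n: n = 2·((z_{α/2} + z_β) / d)².
z_{α/2} + z_β = 1.960 + 1.645 = 3.605.
n = 2 × (3.605 / 1.07)² = 2 × 3.369² = 2 × 11.35 = 22.7.
Round up to the next whole participant.

n = 23 per group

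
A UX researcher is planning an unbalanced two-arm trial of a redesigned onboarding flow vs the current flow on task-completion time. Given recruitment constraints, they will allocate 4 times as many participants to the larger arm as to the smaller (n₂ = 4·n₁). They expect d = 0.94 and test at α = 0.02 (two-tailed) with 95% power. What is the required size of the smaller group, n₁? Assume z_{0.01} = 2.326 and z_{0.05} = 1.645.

n₁ = 23

With allocation ratio k = n₂/n₁ = 4, Var(x̄₁−x̄₂) = σ²(1/n₁ + 1/(k·n₁)) = σ²·(k+1)/(k·n₁).
So n₁ = (1 + 1/k)·((z_{α/2} + z_β)/d)² = 1.250 × (3.971/0.94)².
n₁ = 1.250 × 17.85 = 22.3.
Round up: n₁ = 23, giving n₂ = 4 × 23 = 92.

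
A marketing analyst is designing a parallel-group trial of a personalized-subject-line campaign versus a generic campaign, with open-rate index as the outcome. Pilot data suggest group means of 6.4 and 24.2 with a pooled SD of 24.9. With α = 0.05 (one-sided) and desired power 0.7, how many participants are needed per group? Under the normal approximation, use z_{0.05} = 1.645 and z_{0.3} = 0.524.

Cohen's d = |M₁ − M₂| / SD_pooled = |6.4 − 24.2| / 24.9 = 17.8 / 24.9 = 0.715.
For two independent groups with equal n: n = 2·((z_{α} + z_β) / d)².
z_{α} + z_β = 1.645 + 0.524 = 2.169.
n = 2 × (2.169 / 0.715)² = 2 × 3.034² = 2 × 9.20 = 18.4.
Round up to the next whole participant.

n = 19 per group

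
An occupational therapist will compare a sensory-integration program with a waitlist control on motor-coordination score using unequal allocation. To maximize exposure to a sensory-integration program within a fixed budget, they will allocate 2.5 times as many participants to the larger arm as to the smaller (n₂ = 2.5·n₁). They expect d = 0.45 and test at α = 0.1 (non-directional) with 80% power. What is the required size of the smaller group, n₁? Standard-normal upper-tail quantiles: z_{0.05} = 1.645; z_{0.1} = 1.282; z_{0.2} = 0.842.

n₁ = 43

With allocation ratio k = n₂/n₁ = 2.5, Var(x̄₁−x̄₂) = σ²(1/n₁ + 1/(k·n₁)) = σ²·(k+1)/(k·n₁).
So n₁ = (1 + 1/k)·((z_{α/2} + z_β)/d)² = 1.400 × (2.487/0.45)².
n₁ = 1.400 × 30.54 = 42.8.
Round up: n₁ = 43, giving n₂ = ⌈2.5 × 43⌉ = ⌈107.5⌉ = 108.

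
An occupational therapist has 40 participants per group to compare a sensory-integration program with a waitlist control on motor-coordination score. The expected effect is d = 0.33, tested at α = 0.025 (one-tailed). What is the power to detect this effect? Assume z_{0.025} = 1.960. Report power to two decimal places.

For two equal groups, power = Φ(d·√(n/2) − z_{α}).
d·√(n/2) = 0.33 × √(40/2) = 0.33 × 4.472 = 1.476.
z_β = 1.476 − 1.960 = -0.484.
Power = Φ(-0.484) = 0.314.

power ≈ 0.31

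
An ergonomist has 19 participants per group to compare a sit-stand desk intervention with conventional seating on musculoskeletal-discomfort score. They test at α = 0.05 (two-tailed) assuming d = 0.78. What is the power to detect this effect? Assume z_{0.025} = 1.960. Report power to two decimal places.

For two equal groups, power = Φ(d·√(n/2) − z_{α/2}).
d·√(n/2) = 0.78 × √(19/2) = 0.78 × 3.082 = 2.404.
z_β = 2.404 − 1.960 = 0.444.
Power = Φ(0.444) = 0.672.

power ≈ 0.67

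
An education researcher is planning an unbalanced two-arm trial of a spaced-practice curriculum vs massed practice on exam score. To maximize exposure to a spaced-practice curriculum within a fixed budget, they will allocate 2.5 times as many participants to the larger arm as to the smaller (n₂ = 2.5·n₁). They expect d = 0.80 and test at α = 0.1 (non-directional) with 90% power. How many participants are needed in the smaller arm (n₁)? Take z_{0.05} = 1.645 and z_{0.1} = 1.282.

With allocation ratio k = n₂/n₁ = 2.5, Var(x̄₁−x̄₂) = σ²(1/n₁ + 1/(k·n₁)) = σ²·(k+1)/(k·n₁).
So n₁ = (1 + 1/k)·((z_{α/2} + z_β)/d)² = 1.400 × (2.927/0.80)².
n₁ = 1.400 × 13.39 = 18.7.
Round up: n₁ = 19, giving n₂ = ⌈2.5 × 19⌉ = ⌈47.5⌉ = 48.

n₁ = 19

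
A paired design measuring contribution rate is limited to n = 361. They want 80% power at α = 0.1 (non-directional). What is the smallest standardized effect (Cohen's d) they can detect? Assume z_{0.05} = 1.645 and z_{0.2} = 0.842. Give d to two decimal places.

For a single sample (or paired design) of n = 361: d_min = (z_{α/2} + z_β)/√n.
z-sum = 1.645 + 0.842 = 2.487.
d_min = 2.487 / √361 = 2.487 / 19.000 = 0.131.

d_min ≈ 0.13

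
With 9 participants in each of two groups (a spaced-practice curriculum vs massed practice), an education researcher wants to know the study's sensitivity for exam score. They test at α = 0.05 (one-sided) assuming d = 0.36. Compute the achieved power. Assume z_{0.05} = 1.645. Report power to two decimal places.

For two equal groups, power = Φ(d·√(n/2) − z_{α}).
d·√(n/2) = 0.36 × √(9/2) = 0.36 × 2.121 = 0.764.
z_β = 0.764 − 1.645 = -0.881.
Power = Φ(-0.881) = 0.189.

power ≈ 0.19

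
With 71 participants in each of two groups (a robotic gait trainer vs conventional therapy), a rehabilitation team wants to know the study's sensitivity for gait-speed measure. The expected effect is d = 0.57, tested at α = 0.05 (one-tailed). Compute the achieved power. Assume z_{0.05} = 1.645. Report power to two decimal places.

power ≈ 0.96

For two equal groups, power = Φ(d·√(n/2) − z_{α}).
d·√(n/2) = 0.57 × √(71/2) = 0.57 × 5.958 = 3.396.
z_β = 3.396 − 1.645 = 1.751.
Power = Φ(1.751) = 0.960.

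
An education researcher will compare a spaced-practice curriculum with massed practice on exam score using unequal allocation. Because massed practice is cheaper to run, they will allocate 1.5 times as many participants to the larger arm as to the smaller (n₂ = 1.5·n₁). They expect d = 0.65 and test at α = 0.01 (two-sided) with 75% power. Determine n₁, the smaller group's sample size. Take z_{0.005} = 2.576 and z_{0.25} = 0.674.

n₁ = 42

With allocation ratio k = n₂/n₁ = 1.5, Var(x̄₁−x̄₂) = σ²(1/n₁ + 1/(k·n₁)) = σ²·(k+1)/(k·n₁).
So n₁ = (1 + 1/k)·((z_{α/2} + z_β)/d)² = 1.667 × (3.250/0.65)².
n₁ = 1.667 × 25.00 = 41.7.
Round up: n₁ = 42, giving n₂ = 1.5 × 42 = 63.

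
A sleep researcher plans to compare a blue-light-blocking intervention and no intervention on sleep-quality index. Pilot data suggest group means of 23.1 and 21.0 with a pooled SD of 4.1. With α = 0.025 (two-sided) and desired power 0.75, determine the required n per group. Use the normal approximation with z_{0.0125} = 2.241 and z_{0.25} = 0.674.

Cohen's d = |M₁ − M₂| / SD_pooled = |23.1 − 21.0| / 4.1 = 2.1 / 4.1 = 0.512.
For two independent groups with equal n: n = 2·((z_{α/2} + z_β) / d)².
z_{α/2} + z_β = 2.241 + 0.674 = 2.915.
n = 2 × (2.915 / 0.512)² = 2 × 5.693² = 2 × 32.41 = 64.8.
Round up to the next whole participant.

n = 65 per group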